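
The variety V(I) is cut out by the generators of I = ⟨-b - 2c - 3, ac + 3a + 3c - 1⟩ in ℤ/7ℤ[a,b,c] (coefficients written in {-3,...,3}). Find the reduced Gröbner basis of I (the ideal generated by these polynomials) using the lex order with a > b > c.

f_1 = -b - 2c - 3, LT = b.
f_2 = ac + 3a + 3c - 1, LT = ac.

The S-polynomials (S(f_1,f_2)) all reduce to 0 modulo the current basis, so we have a Gröbner basis.

G = {ac + 3a + 3c - 1, b + 2c + 3}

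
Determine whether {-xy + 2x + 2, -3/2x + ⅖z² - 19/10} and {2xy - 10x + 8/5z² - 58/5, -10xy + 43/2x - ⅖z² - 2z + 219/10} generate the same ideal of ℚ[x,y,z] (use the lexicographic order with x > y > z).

No, the ideals differ.

Since reduced Gröbner bases are canonical representatives of ideals under a given ordering, it suffices to compute and compare them.
Buchberger on the first generating set:
f_1 = -xy + 2x + 2, LT = xy.
f_2 = -3/2x + ⅖z² - 19/10, LT = x.

S(f_1,f_2): lcm = xy. S = -2x + 4/15yz² - 19/15y - 2.
  leading term x: subtract (4/3)·f_2 from -2x + 4/15yz² - 19/15y - 2 → 4/15yz² - 19/15y - 8/15z² + 8/15
  leading term yz²: no divisor's leading term divides it; move 4/15yz² to the remainder.
  leading term y: no divisor's leading term divides it; move -19/15y to the remainder.
  leading term z²: no divisor's leading term divides it; move -8/15z² to the remainder.
  leading term 1: no divisor's leading term divides it; move 8/15 to the remainder.
  remainder 4/15yz² - 19/15y - 8/15z² + 8/15 ≠ 0; add g_3 = 4/15yz² - 19/15y - 8/15z² + 8/15 to the basis.

S(f_1,g_3): lcm = xyz². S = 19/4xy - 2x - 2z².
  leading term xy: subtract (-19/4)·f_1 from 19/4xy - 2x - 2z² → 15/2x - 2z² + 19/2
  leading term x: subtract (-5)·f_2 from 15/2x - 2z² + 19/2 → 0
  remainder 0.

S(f_2,g_3): leading monomials are coprime, so the S-polynomial reduces to 0 (Buchberger's first criterion).
Every S-polynomial of the final basis reduces to 0, so we have a Gröbner basis.
Inter-reduce: drop elements whose leading term is divisible by another's, tail-reduce, and make monic.
Reduced Gröbner basis: {x - 4/15z² + 19/15, yz² - 19/4y - 2z² + 2}.

Buchberger on the second generating set:
h_1 = 2xy - 10x + 8/5z² - 58/5, LT = xy.
h_2 = -10xy + 43/2x - ⅖z² - 2z + 219/10, LT = xy.

S(h_1,h_2): lcm = xy. S = -57/20x + 19/25z² - ⅕z - 361/100.
  leading term x: no divisor's leading term divides it; move -57/20x to the remainder.
  leading term z²: no divisor's leading term divides it; move 19/25z² to the remainder.
  leading term z: no divisor's leading term divides it; move -⅕z to the remainder.
  leading term 1: no divisor's leading term divides it; move -361/100 to the remainder.
  remainder -57/20x + 19/25z² - ⅕z - 361/100 ≠ 0; add k_3 = -57/20x + 19/25z² - ⅕z - 361/100 to the basis.

S(h_1,k_3): lcm = xy. S = -5x + 4/15yz² - 4/57yz - 19/15y + ⅘z² - 29/5.
  leading term x: subtract (100/57)·k_3 from -5x + 4/15yz² - 4/57yz - 19/15y + ⅘z² - 29/5 → 4/15yz² - 4/57yz - 19/15y - 8/15z² + 20/57z + 8/15
  leading term yz²: no divisor's leading term divides it; move 4/15yz² to the remainder.
  leading term yz: no divisor's leading term divides it; move -4/57yz to the remainder.
  leading term y: no divisor's leading term divides it; move -19/15y to the remainder.
  leading term z²: no divisor's leading term divides it; move -8/15z² to the remainder.
  leading term z: no divisor's leading term divides it; move 20/57z to the remainder.
  leading term 1: no divisor's leading term divides it; move 8/15 to the remainder.
  remainder 4/15yz² - 4/57yz - 19/15y - 8/15z² + 20/57z + 8/15 ≠ 0; add k_4 = 4/15yz² - 4/57yz - 19/15y - 8/15z² + 20/57z + 8/15 to the basis.

S(h_2,k_3): lcm = xy. S = -43/20x + 4/15yz² - 4/57yz - 19/15y + 1/25z² + ⅕z - 219/100.
  leading term x: subtract (43/57)·k_3 from -43/20x + 4/15yz² - 4/57yz - 19/15y + 1/25z² + ⅕z - 219/100 → 4/15yz² - 4/57yz - 19/15y - 8/15z² + 20/57z + 8/15
  leading term yz²: subtract (1)·k_4 from 4/15yz² - 4/57yz - 19/15y - 8/15z² + 20/57z + 8/15 → 0
  remainder 0.

S(h_1,k_4): lcm = xyz². S = 5/19xyz + 19/4xy - 3xz² - 25/19xz - 2x + ⅘z⁴ - 29/5z².
  leading term xyz: subtract (5/38z)·h_1 from 5/19xyz + 19/4xy - 3xz² - 25/19xz - 2x + ⅘z⁴ - 29/5z² → 19/4xy - 3xz² - 2x + ⅘z⁴ - 4/19z³ - 29/5z² + 29/19z
  leading term xy: subtract (19/8)·h_1 from 19/4xy - 3xz² - 2x + ⅘z⁴ - 4/19z³ - 29/5z² + 29/19z → -3xz² + 87/4x + ⅘z⁴ - 4/19z³ - 48/5z² + 29/19z + 551/20
  leading term xz²: subtract (20/19z²)·k_3 from -3xz² + 87/4x + ⅘z⁴ - 4/19z³ - 48/5z² + 29/19z + 551/20 → 87/4x - 29/5z² + 29/19z + 551/20
  leading term x: subtract (-145/19)·k_3 from 87/4x - 29/5z² + 29/19z + 551/20 → 0
  remainder 0.

S(h_2,k_4): lcm = xyz². S = 5/19xyz + 19/4xy - 3/20xz² - 25/19xz - 2x + 1/25z⁴ + ⅕z³ - 219/100z².
  leading term xyz: subtract (5/38z)·h_1 from 5/19xyz + 19/4xy - 3/20xz² - 25/19xz - 2x + 1/25z⁴ + ⅕z³ - 219/100z² → 19/4xy - 3/20xz² - 2x + 1/25z⁴ - 1/95z³ - 219/100z² + 29/19z
  leading term xy: subtract (19/8)·h_1 from 19/4xy - 3/20xz² - 2x + 1/25z⁴ - 1/95z³ - 219/100z² + 29/19z → -3/20xz² + 87/4x + 1/25z⁴ - 1/95z³ - 599/100z² + 29/19z + 551/20
  leading term xz²: subtract (1/19z²)·k_3 from -3/20xz² + 87/4x + 1/25z⁴ - 1/95z³ - 599/100z² + 29/19z + 551/20 → 87/4x - 29/5z² + 29/19z + 551/20
  leading term x: subtract (-145/19)·k_3 from 87/4x - 29/5z² + 29/19z + 551/20 → 0
  remainder 0.

S(k_3,k_4): leading monomials are coprime, so the S-polynomial reduces to 0 (Buchberger's first criterion).
Every S-polynomial of the final basis reduces to 0, so we have a Gröbner basis.
Inter-reduce: drop elements whose leading term is divisible by another's, tail-reduce, and make monic.
Reduced Gröbner basis: {x - 4/15z² + 4/57z + 19/15, yz² - 5/19yz - 19/4y - 2z² + 25/19z + 2}.

Since the reduced bases disagree, the two ideals are not the same.
The choice of monomial ordering does not affect the verdict — as long as both bases are computed under the same ordering, their equality decides ideal equality.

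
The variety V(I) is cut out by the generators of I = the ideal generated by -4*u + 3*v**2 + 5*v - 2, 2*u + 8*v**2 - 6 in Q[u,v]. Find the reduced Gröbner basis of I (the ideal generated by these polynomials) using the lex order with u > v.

f_1 = -4*u + 3*v**2 + 5*v - 2, LT = u.
f_2 = 2*u + 8*v**2 - 6, LT = u.

S(f_1,f_2): lcm = u. S = -19/4*v**2 - 5/4*v + 7/2.
  reduce S modulo (f_1, f_2):
  remainder -19/4*v**2 - 5/4*v + 7/2 ≠ 0; add g_3 = -19/4*v**2 - 5/4*v + 7/2 to the basis.

The other S-polynomials (S(f_1,g_3), S(f_2,g_3)) all reduce to 0 modulo the current basis, so we have a Gröbner basis.
Inter-reduce: drop elements whose leading term is divisible by another's, tail-reduce, and make monic.

G = {u - 20/19*v - 1/19, v**2 + 5/19*v - 14/19}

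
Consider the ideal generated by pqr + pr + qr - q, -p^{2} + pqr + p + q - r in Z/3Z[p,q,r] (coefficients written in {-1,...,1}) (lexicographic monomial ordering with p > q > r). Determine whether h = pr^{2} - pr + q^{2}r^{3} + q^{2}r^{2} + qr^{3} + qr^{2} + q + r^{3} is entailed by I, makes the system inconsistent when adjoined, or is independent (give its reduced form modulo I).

First compute the reduced Gröbner basis of I by Buchberger's algorithm.
f_1 = pqr + pr + qr - q, LT = pqr.
f_2 = -p^{2} + pqr + p + q - r, LT = p^{2}.

S(f_1,f_2): lcm = p^{2}qr. S = p^{2}r + pq^{2}r^{2} - pqr - pq + q^{2}r - qr^{2}.
  leading term p^{2}r: subtract (-r)·f_2 from p^{2}r + pq^{2}r^{2} - pqr - pq + q^{2}r - qr^{2} → pq^{2}r^{2} + pqr^{2} - pqr - pq + pr + q^{2}r - qr^{2} + qr - r^{2}
  leading term pq^{2}r^{2}: subtract (qr)·f_1 from pq^{2}r^{2} + pqr^{2} - pqr - pq + pr + q^{2}r - qr^{2} + qr - r^{2} → -pqr - pq + pr - q^{2}r^{2} - q^{2}r - qr^{2} + qr - r^{2}
  leading term pqr: subtract (-1)·f_1 from -pqr - pq + pr - q^{2}r^{2} - q^{2}r - qr^{2} + qr - r^{2} → -pq - pr - q^{2}r^{2} - q^{2}r - qr^{2} - qr - q - r^{2}
  leading term pq: no divisor's leading term divides it; move -pq to the remainder.
  leading term pr: no divisor's leading term divides it; move -pr to the remainder.
  leading term q^{2}r^{2}: no divisor's leading term divides it; move -q^{2}r^{2} to the remainder.
  leading term q^{2}r: no divisor's leading term divides it; move -q^{2}r to the remainder.
  leading term qr^{2}: no divisor's leading term divides it; move -qr^{2} to the remainder.
  leading term qr: no divisor's leading term divides it; move -qr to the remainder.
  leading term q: no divisor's leading term divides it; move -q to the remainder.
  leading term r^{2}: no divisor's leading term divides it; move -r^{2} to the remainder.
  remainder -pq - pr - q^{2}r^{2} - q^{2}r - qr^{2} - qr - q - r^{2} ≠ 0; add k_3 = -pq - pr - q^{2}r^{2} - q^{2}r - qr^{2} - qr - q - r^{2} to the basis.

S(f_1,k_3): lcm = pqr. S = -pr^{2} + pr - q^{2}r^{3} - q^{2}r^{2} - qr^{3} - qr^{2} - q - r^{3}.
  leading term pr^{2}: no divisor's leading term divides it; move -pr^{2} to the remainder.
  leading term pr: no divisor's leading term divides it; move pr to the remainder.
  leading term q^{2}r^{3}: no divisor's leading term divides it; move -q^{2}r^{3} to the remainder.
  leading term q^{2}r^{2}: no divisor's leading term divides it; move -q^{2}r^{2} to the remainder.
  leading term qr^{3}: no divisor's leading term divides it; move -qr^{3} to the remainder.
  leading term qr^{2}: no divisor's leading term divides it; move -qr^{2} to the remainder.
  leading term q: no divisor's leading term divides it; move -q to the remainder.
  leading term r^{3}: no divisor's leading term divides it; move -r^{3} to the remainder.
  remainder -pr^{2} + pr - q^{2}r^{3} - q^{2}r^{2} - qr^{3} - qr^{2} - q - r^{3} ≠ 0; add k_4 = -pr^{2} + pr - q^{2}r^{3} - q^{2}r^{2} - qr^{3} - qr^{2} - q - r^{3} to the basis.

S(f_1,k_4): lcm = pqr^{2}. S = pqr + pr^{2} - q^{3}r^{3} - q^{3}r^{2} - q^{2}r^{3} - q^{2}r^{2} - q^{2} - qr^{3} + qr^{2} - qr.
  leading term pqr: subtract (1)·f_1 from pqr + pr^{2} - q^{3}r^{3} - q^{3}r^{2} - q^{2}r^{3} - q^{2}r^{2} - q^{2} - qr^{3} + qr^{2} - qr → pr^{2} - pr - q^{3}r^{3} - q^{3}r^{2} - q^{2}r^{3} - q^{2}r^{2} - q^{2} - qr^{3} + qr^{2} + qr + q
  leading term pr^{2}: subtract (-1)·k_4 from pr^{2} - pr - q^{3}r^{3} - q^{3}r^{2} - q^{2}r^{3} - q^{2}r^{2} - q^{2} - qr^{3} + qr^{2} + qr + q → -q^{3}r^{3} - q^{3}r^{2} + q^{2}r^{3} + q^{2}r^{2} - q^{2} + qr^{3} + qr - r^{3}
  leading term q^{3}r^{3}: no divisor's leading term divides it; move -q^{3}r^{3} to the remainder.
  leading term q^{3}r^{2}: no divisor's leading term divides it; move -q^{3}r^{2} to the remainder.
  leading term q^{2}r^{3}: no divisor's leading term divides it; move q^{2}r^{3} to the remainder.
  leading term q^{2}r^{2}: no divisor's leading term divides it; move q^{2}r^{2} to the remainder.
  leading term q^{2}: no divisor's leading term divides it; move -q^{2} to the remainder.
  leading term qr^{3}: no divisor's leading term divides it; move qr^{3} to the remainder.
  leading term qr: no divisor's leading term divides it; move qr to the remainder.
  leading term r^{3}: no divisor's leading term divides it; move -r^{3} to the remainder.
  remainder -q^{3}r^{3} - q^{3}r^{2} + q^{2}r^{3} + q^{2}r^{2} - q^{2} + qr^{3} + qr - r^{3} ≠ 0; add k_5 = -q^{3}r^{3} - q^{3}r^{2} + q^{2}r^{3} + q^{2}r^{2} - q^{2} + qr^{3} + qr - r^{3} to the basis.

The other S-polynomials (S(f_2,k_3), S(f_2,k_4), S(k_3,k_4), S(f_1,k_5), S(f_2,k_5), S(k_3,k_5), S(k_4,k_5)) all reduce to 0 modulo the current basis, so we have a Gröbner basis.
Inter-reduce: drop elements whose leading term is divisible by another's, tail-reduce, and make monic.
Reduced Gröbner basis: {p^{2} + pr - p + qr + q + r, pq + pr + q^{2}r^{2} + q^{2}r + qr^{2} + qr + q + r^{2}, pr^{2} - pr + q^{2}r^{3} + q^{2}r^{2} + qr^{3} + qr^{2} + q + r^{3}, q^{3}r^{3} + q^{3}r^{2} - q^{2}r^{3} - q^{2}r^{2} + q^{2} - qr^{3} - qr + r^{3}}.
Label its elements g_1 = p^{2} + pr - p + qr + q + r, g_2 = pq + pr + q^{2}r^{2} + q^{2}r + qr^{2} + qr + q + r^{2}, g_3 = pr^{2} - pr + q^{2}r^{3} + q^{2}r^{2} + qr^{3} + qr^{2} + q + r^{3}, g_4 = q^{3}r^{3} + q^{3}r^{2} - q^{2}r^{3} - q^{2}r^{2} + q^{2} - qr^{3} - qr + r^{3}.

Reduce h = pr^{2} - pr + q^{2}r^{3} + q^{2}r^{2} + qr^{3} + qr^{2} + q + r^{3} modulo G:
  leading term pr^{2}: subtract (1)·g_3 from pr^{2} - pr + q^{2}r^{3} + q^{2}r^{2} + qr^{3} + qr^{2} + q + r^{3} → 0
  normal form = 0.
Since the normal form is 0, h ∈ I.

pr^{2} - pr + q^{2}r^{3} + q^{2}r^{2} + qr^{3} + qr^{2} + q + r^{3} lies in I (it reduces to 0).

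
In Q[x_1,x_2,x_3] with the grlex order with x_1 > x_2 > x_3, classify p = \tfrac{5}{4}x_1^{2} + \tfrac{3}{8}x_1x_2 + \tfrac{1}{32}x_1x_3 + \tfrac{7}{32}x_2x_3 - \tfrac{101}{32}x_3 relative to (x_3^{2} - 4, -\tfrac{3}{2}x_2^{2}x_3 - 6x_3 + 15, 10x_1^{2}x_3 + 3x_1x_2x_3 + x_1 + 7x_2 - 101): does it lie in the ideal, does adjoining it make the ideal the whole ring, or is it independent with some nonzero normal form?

First compute the reduced Gröbner basis of I by Buchberger's algorithm.
f_1 = x_3^{2} - 4, LT = x_3^{2}.
f_2 = -\tfrac{3}{2}x_2^{2}x_3 - 6x_3 + 15, LT = x_2^{2}x_3.
f_3 = 10x_1^{2}x_3 + 3x_1x_2x_3 + x_1 + 7x_2 - 101, LT = x_1^{2}x_3.

S(f_1,f_2): lcm = x_2^{2}x_3^{2}. S = -4x_2^{2} - 4x_3^{2} + 10x_3.
  leading term x_2^{2}: no divisor's leading term divides it; move -4x_2^{2} to the remainder.
  leading term x_3^{2}: subtract (-4)·f_1 from -4x_3^{2} + 10x_3 → 10x_3 - 16
  leading term x_3: no divisor's leading term divides it; move 10x_3 to the remainder.
  leading term 1: no divisor's leading term divides it; move -16 to the remainder.
  remainder -4x_2^{2} + 10x_3 - 16 ≠ 0; add h_4 = -4x_2^{2} + 10x_3 - 16 to the basis.

S(f_1,f_3): lcm = x_1^{2}x_3^{2}. S = -\tfrac{3}{10}x_1x_2x_3^{2} - 4x_1^{2} - \tfrac{1}{10}x_1x_3 - \tfrac{7}{10}x_2x_3 + \tfrac{101}{10}x_3.
  leading term x_1x_2x_3^{2}: subtract (-\tfrac{3}{10}x_1x_2)·f_1 from -\tfrac{3}{10}x_1x_2x_3^{2} - 4x_1^{2} - \tfrac{1}{10}x_1x_3 - \tfrac{7}{10}x_2x_3 + \tfrac{101}{10}x_3 → -4x_1^{2} - \tfrac{6}{5}x_1x_2 - \tfrac{1}{10}x_1x_3 - \tfrac{7}{10}x_2x_3 + \tfrac{101}{10}x_3
  leading term x_1^{2}: no divisor's leading term divides it; move -4x_1^{2} to the remainder.
  leading term x_1x_2: no divisor's leading term divides it; move -\tfrac{6}{5}x_1x_2 to the remainder.
  leading term x_1x_3: no divisor's leading term divides it; move -\tfrac{1}{10}x_1x_3 to the remainder.
  leading term x_2x_3: no divisor's leading term divides it; move -\tfrac{7}{10}x_2x_3 to the remainder.
  leading term x_3: no divisor's leading term divides it; move \tfrac{101}{10}x_3 to the remainder.
  remainder -4x_1^{2} - \tfrac{6}{5}x_1x_2 - \tfrac{1}{10}x_1x_3 - \tfrac{7}{10}x_2x_3 + \tfrac{101}{10}x_3 ≠ 0; add h_5 = -4x_1^{2} - \tfrac{6}{5}x_1x_2 - \tfrac{1}{10}x_1x_3 - \tfrac{7}{10}x_2x_3 + \tfrac{101}{10}x_3 to the basis.

The other S-polynomials (S(f_2,f_3), S(f_1,h_4), S(f_2,h_4), S(f_3,h_4), S(f_1,h_5), S(f_2,h_5), S(f_3,h_5), S(h_4,h_5)) all reduce to 0 modulo the current basis, so we have a Gröbner basis.
Inter-reduce: drop elements whose leading term is divisible by another's, tail-reduce, and make monic.
Reduced Gröbner basis: {x_1^{2} + \tfrac{3}{10}x_1x_2 + \tfrac{1}{40}x_1x_3 + \tfrac{7}{40}x_2x_3 - \tfrac{101}{40}x_3, x_2^{2} - \tfrac{5}{2}x_3 + 4, x_3^{2} - 4}.
Label its elements g_1 = x_1^{2} + \tfrac{3}{10}x_1x_2 + \tfrac{1}{40}x_1x_3 + \tfrac{7}{40}x_2x_3 - \tfrac{101}{40}x_3, g_2 = x_2^{2} - \tfrac{5}{2}x_3 + 4, g_3 = x_3^{2} - 4.

Reduce p = \tfrac{5}{4}x_1^{2} + \tfrac{3}{8}x_1x_2 + \tfrac{1}{32}x_1x_3 + \tfrac{7}{32}x_2x_3 - \tfrac{101}{32}x_3 modulo G:
  leading term x_1^{2}: subtract (\tfrac{5}{4})·g_1 from \tfrac{5}{4}x_1^{2} + \tfrac{3}{8}x_1x_2 + \tfrac{1}{32}x_1x_3 + \tfrac{7}{32}x_2x_3 - \tfrac{101}{32}x_3 → 0
  normal form = 0.
Since the normal form is 0, p ∈ I.

The remainder on division by a Gröbner basis is unique — it is the normal form.

\tfrac{5}{4}x_1^{2} + \tfrac{3}{8}x_1x_2 + \tfrac{1}{32}x_1x_3 + \tfrac{7}{32}x_2x_3 - \tfrac{101}{32}x_3 lies in I (it reduces to 0).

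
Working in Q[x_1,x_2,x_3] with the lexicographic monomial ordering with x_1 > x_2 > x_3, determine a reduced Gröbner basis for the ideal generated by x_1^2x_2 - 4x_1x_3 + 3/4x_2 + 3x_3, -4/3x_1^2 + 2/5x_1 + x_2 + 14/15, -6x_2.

G = {x_1^2 - 3/10x_1 - 7/10, x_2, x_3}

Buchberger's algorithm terminates because the ascending chain of leading-term ideals stabilizes.

f_1 = x_1^2x_2 - 4x_1x_3 + 3/4x_2 + 3x_3, LT = x_1^2x_2.
f_2 = -4/3x_1^2 + 2/5x_1 + x_2 + 14/15, LT = x_1^2.
f_3 = -6x_2, LT = x_2.

S(f_1,f_2): lcm = x_1^2x_2. S = 3/10x_1x_2 - 4x_1x_3 + 3/4x_2^2 + 29/20x_2 + 3x_3.
  leading term x_1x_2: subtract (-1/20x_1)·f_3 from 3/10x_1x_2 - 4x_1x_3 + 3/4x_2^2 + 29/20x_2 + 3x_3 → -4x_1x_3 + 3/4x_2^2 + 29/20x_2 + 3x_3
  leading term x_1x_3: no divisor's leading term divides it; move -4x_1x_3 to the remainder.
  leading term x_2^2: subtract (-1/8x_2)·f_3 from 3/4x_2^2 + 29/20x_2 + 3x_3 → 29/20x_2 + 3x_3
  leading term x_2: subtract (-29/120)·f_3 from 29/20x_2 + 3x_3 → 3x_3
  leading term x_3: no divisor's leading term divides it; move 3x_3 to the remainder.
  remainder -4x_1x_3 + 3x_3 ≠ 0; add g_4 = -4x_1x_3 + 3x_3 to the basis.

S(f_2,g_4): lcm = x_1^2x_3. S = 9/20x_1x_3 - 3/4x_2x_3 - 7/10x_3.
  leading term x_1x_3: subtract (-9/80)·g_4 from 9/20x_1x_3 - 3/4x_2x_3 - 7/10x_3 → -3/4x_2x_3 - 29/80x_3
  leading term x_2x_3: subtract (1/8x_3)·f_3 from -3/4x_2x_3 - 29/80x_3 → -29/80x_3
  leading term x_3: no divisor's leading term divides it; move -29/80x_3 to the remainder.
  remainder -29/80x_3 ≠ 0; add g_5 = -29/80x_3 to the basis.

The other S-polynomials (S(f_1,f_3), S(f_2,f_3), S(f_1,g_4), S(f_3,g_4), S(f_1,g_5), S(f_2,g_5), S(f_3,g_5), S(g_4,g_5)) all reduce to 0 modulo the current basis, so we have a Gröbner basis.
Inter-reduce: drop elements whose leading term is divisible by another's, tail-reduce, and make monic.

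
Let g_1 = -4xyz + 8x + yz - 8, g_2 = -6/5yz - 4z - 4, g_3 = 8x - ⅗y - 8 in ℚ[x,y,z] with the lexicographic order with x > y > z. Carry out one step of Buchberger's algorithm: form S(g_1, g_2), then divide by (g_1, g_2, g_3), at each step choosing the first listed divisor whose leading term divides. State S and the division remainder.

S(g_1, g_2) = -10/3xz - 16/3x - ¼yz + 2; remainder on division = -⅖y - 5/3z - 5/3.

lcm(LM(g_1), LM(g_2)) = xyz.
S = (lcm/LT(g_1))·g_1 − (lcm/LT(g_2))·g_2 = -10/3xz - 16/3x - ¼yz + 2.
Reduce S modulo (g_1, g_2, g_3) in that order:
  leading term xz: subtract (-5/12z)·g_3 from -10/3xz - 16/3x - ¼yz + 2 → -16/3x - ½yz - 10/3z + 2
  leading term x: subtract (-⅔)·g_3 from -16/3x - ½yz - 10/3z + 2 → -½yz - ⅖y - 10/3z - 10/3
  leading term yz: subtract (5/12)·g_2 from -½yz - ⅖y - 10/3z - 10/3 → -⅖y - 5/3z - 5/3
  leading term y: no divisor's leading term divides it; move -⅖y to the remainder.
  leading term z: no divisor's leading term divides it; move -5/3z to the remainder.
  leading term 1: no divisor's leading term divides it; move -5/3 to the remainder.
The remainder -⅖y - 5/3z - 5/3 is nonzero, so it would be added as the next basis element.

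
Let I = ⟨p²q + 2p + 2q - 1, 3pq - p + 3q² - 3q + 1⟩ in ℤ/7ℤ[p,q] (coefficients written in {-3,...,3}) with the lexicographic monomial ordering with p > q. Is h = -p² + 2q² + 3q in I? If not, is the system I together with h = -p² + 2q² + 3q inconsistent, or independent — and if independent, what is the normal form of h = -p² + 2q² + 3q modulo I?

-p² + 2q² + 3q is independent of I; its normal form modulo I is -q⁴ - q² - 2q.

First compute the reduced Gröbner basis of I by Buchberger's algorithm.
f_1 = p²q + 2p + 2q - 1, LT = p²q.
f_2 = 3pq - p + 3q² - 3q + 1, LT = pq.

S(f_1,f_2): lcm = p²q. S = -2p² - pq² + pq - 3p + 2q - 1.
  reduce S modulo (f_1, f_2):
  remainder -2p² - 2p + q³ + 3q² + 3q - 2 ≠ 0; add k_3 = -2p² - 2p + q³ + 3q² + 3q - 2 to the basis.

S(f_1,k_3): lcm = p²q. S = -pq + 2p - 3q⁴ - 2q³ - 2q² + q - 1.
  reduce S modulo (f_1, f_2, k_3):
  remainder -3p - 3q⁴ - 2q³ - q² - 3 ≠ 0; add k_4 = -3p - 3q⁴ - 2q³ - q² - 3 to the basis.

S(f_1,k_4): lcm = p²q. S = -pq⁵ - 3pq⁴ + 2pq³ - pq + 2p + 2q - 1.
  reduce S modulo (f_1, f_2, k_3, k_4):
  remainder q⁶ + 3q³ - q² + q + 1 ≠ 0; add k_5 = q⁶ + 3q³ - q² + q + 1 to the basis.

S(f_2,k_4): lcm = pq. S = 2p - q⁵ - 3q⁴ + 2q³ + q² - 2q - 2.
  reduce S modulo (f_1, f_2, k_3, k_4, k_5):
  remainder -q⁵ + 2q⁴ + 3q³ - 2q² - 2q + 3 ≠ 0; add k_6 = -q⁵ + 2q⁴ + 3q³ - 2q² - 2q + 3 to the basis.

The other S-polynomials (S(f_2,k_3), S(k_3,k_4), S(f_1,k_5), S(f_2,k_5), S(k_3,k_5), S(k_4,k_5), S(f_1,k_6), S(f_2,k_6), S(k_3,k_6), S(k_4,k_6), S(k_5,k_6)) all reduce to 0 modulo the current basis, so we have a Gröbner basis.
Inter-reduce: drop elements whose leading term is divisible by another's, tail-reduce, and make monic.
Reduced Gröbner basis: {p + q⁴ + 3q³ - 2q² + 1, q⁵ - 2q⁴ - 3q³ + 2q² + 2q - 3}.
Label its elements g_1 = p + q⁴ + 3q³ - 2q² + 1, g_2 = q⁵ - 2q⁴ - 3q³ + 2q² + 2q - 3.

Reduce h = -p² + 2q² + 3q modulo G:
  leading term p²: subtract (-p)·g_1 from -p² + 2q² + 3q → pq⁴ + 3pq³ - 2pq² + p + 2q² + 3q
  leading term pq⁴: subtract (q⁴)·g_1 from pq⁴ + 3pq³ - 2pq² + p + 2q² + 3q → 3pq³ - 2pq² + p - q⁸ - 3q⁷ + 2q⁶ - q⁴ + 2q² + 3q
  leading term pq³: subtract (3q³)·g_1 from 3pq³ - 2pq² + p - q⁸ - 3q⁷ + 2q⁶ - q⁴ + 2q² + 3q → -2pq² + p - q⁸ + q⁷ - q⁵ - q⁴ - 3q³ + 2q² + 3q
  leading term pq²: subtract (-2q²)·g_1 from -2pq² + p - q⁸ + q⁷ - q⁵ - q⁴ - 3q³ + 2q² + 3q → p - q⁸ + q⁷ + 2q⁶ - 2q⁵ + 2q⁴ - 3q³ - 3q² + 3q
  leading term p: subtract (1)·g_1 from p - q⁸ + q⁷ + 2q⁶ - 2q⁵ + 2q⁴ - 3q³ - 3q² + 3q → -q⁸ + q⁷ + 2q⁶ - 2q⁵ + q⁴ + q³ - q² + 3q - 1
  leading term q⁸: subtract (-q³)·g_2 from -q⁸ + q⁷ + 2q⁶ - 2q⁵ + q⁴ + q³ - q² + 3q - 1 → -q⁷ - q⁶ + 3q⁴ - 2q³ - q² + 3q - 1
  leading term q⁷: subtract (-q²)·g_2 from -q⁷ - q⁶ + 3q⁴ - 2q³ - q² + 3q - 1 → -3q⁶ - 3q⁵ - 2q⁴ + 3q² + 3q - 1
  leading term q⁶: subtract (-3q)·g_2 from -3q⁶ - 3q⁵ - 2q⁴ + 3q² + 3q - 1 → -2q⁵ + 3q⁴ - q³ + 2q² + q - 1
  leading term q⁵: subtract (-2)·g_2 from -2q⁵ + 3q⁴ - q³ + 2q² + q - 1 → -q⁴ - q² - 2q
  leading term q⁴: no divisor's leading term divides it; move -q⁴ to the remainder.
  leading term q²: no divisor's leading term divides it; move -q² to the remainder.
  leading term q: no divisor's leading term divides it; move -2q to the remainder.
  normal form = -q⁴ - q² - 2q.
The normal form is nonzero, so h ∉ I. Since h minus its normal form lies in I, I + (h) = I + (r) where r = -q⁴ - q² - 2q; decide whether this ideal is the whole ring.
Run Buchberger on G together with r (pairs among the g_i already reduce to 0 since G is a Gröbner basis):
g_1 = p + q⁴ + 3q³ - 2q² + 1, LT = p.
g_2 = q⁵ - 2q⁴ - 3q³ + 2q² + 2q - 3, LT = q⁵.
r = -q⁴ - q² - 2q, LT = q⁴.

S(g_2,r): lcm = q⁵. S = -2q⁴ + 3q³ + 2q - 3.
  reduce S modulo (g_1, g_2, r):
  remainder 3q³ + 2q² - q - 3 ≠ 0; add m_4 = 3q³ + 2q² - q - 3 to the basis.

S(g_2,m_4): lcm = q⁵. S = 2q⁴ + 2q³ + 3q² + 2q - 3.
  reduce S modulo (g_1, g_2, r, m_4):
  remainder 2q² + q - 1 ≠ 0; add m_5 = 2q² + q - 1 to the basis.

S(r,m_4): lcm = q⁴. S = -3q³ - q² + 3q.
  reduce S modulo (g_1, g_2, r, m_4, m_5):
  remainder -2q + 1 ≠ 0; add m_6 = -2q + 1 to the basis.

The other S-polynomials (S(g_1,g_2), S(g_1,r), S(g_1,m_4), S(g_1,m_5), S(g_2,m_5), S(r,m_5), S(m_4,m_5), S(g_1,m_6), S(g_2,m_6), S(r,m_6), S(m_4,m_6), S(m_5,m_6)) all reduce to 0 modulo the current basis, so we have a Gröbner basis.
Inter-reduce: drop elements whose leading term is divisible by another's, tail-reduce, and make monic.
Reduced Gröbner basis: {p - 3, q + 3}.
The reduced Gröbner basis of I + (h) is {p - 3, q + 3} ≠ {1}, a proper ideal, so the enlarged system stays consistent: h is independent of I, with normal form -q⁴ - q² - 2q.

Ideal membership is decidable via reduction modulo a Gröbner basis.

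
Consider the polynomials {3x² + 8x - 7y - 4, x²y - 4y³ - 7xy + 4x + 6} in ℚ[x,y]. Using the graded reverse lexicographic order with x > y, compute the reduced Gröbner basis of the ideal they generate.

G = {y³ + 29/12xy - 7/12y² - x - ⅓y - 3/2, x² + 8/3x - 7/3y - 4/3}

f_1 = 3x² + 8x - 7y - 4, LT = x².
f_2 = x²y - 4y³ - 7xy + 4x + 6, LT = x²y.

S(f_1,f_2): lcm = x²y. S = 4y³ + 29/3xy - 7/3y² - 4x - 4/3y - 6.
  reduce S modulo (f_1, f_2):
  remainder 4y³ + 29/3xy - 7/3y² - 4x - 4/3y - 6 ≠ 0; add g_3 = 4y³ + 29/3xy - 7/3y² - 4x - 4/3y - 6 to the basis.

The other S-polynomials (S(f_1,g_3), S(f_2,g_3)) all reduce to 0 modulo the current basis, so we have a Gröbner basis.
Inter-reduce: drop elements whose leading term is divisible by another's, tail-reduce, and make monic.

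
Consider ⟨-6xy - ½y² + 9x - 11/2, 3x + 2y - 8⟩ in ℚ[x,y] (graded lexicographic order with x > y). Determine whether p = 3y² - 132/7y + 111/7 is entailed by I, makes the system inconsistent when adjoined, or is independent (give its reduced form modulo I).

3y² - 132/7y + 111/7 lies in I (it reduces to 0).

First compute the reduced Gröbner basis of I by Buchberger's algorithm.
f_1 = -6xy - ½y² + 9x - 11/2, LT = xy.
f_2 = 3x + 2y - 8, LT = x.

S(f_1,f_2): lcm = xy. S = -7/12y² - 3/2x + 8/3y + 11/12.
  reduce S modulo (f_1, f_2):
  remainder -7/12y² + 11/3y - 37/12 ≠ 0; add h_3 = -7/12y² + 11/3y - 37/12 to the basis.

The other S-polynomials (S(f_1,h_3), S(f_2,h_3)) all reduce to 0 modulo the current basis, so we have a Gröbner basis.
Inter-reduce: drop elements whose leading term is divisible by another's, tail-reduce, and make monic.
Reduced Gröbner basis: {y² - 44/7y + 37/7, x + ⅔y - 8/3}.
Label its elements g_1 = y² - 44/7y + 37/7, g_2 = x + ⅔y - 8/3.

Reduce p = 3y² - 132/7y + 111/7 modulo G:
  leading term y²: subtract (3)·g_1 from 3y² - 132/7y + 111/7 → 0
  normal form = 0.
Since the normal form is 0, p ∈ I.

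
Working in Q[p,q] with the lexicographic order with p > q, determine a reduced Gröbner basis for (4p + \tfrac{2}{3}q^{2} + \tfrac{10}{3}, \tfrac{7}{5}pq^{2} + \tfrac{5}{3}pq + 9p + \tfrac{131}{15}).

f_1 = 4p + \tfrac{2}{3}q^{2} + \tfrac{10}{3}, LT = p.
f_2 = \tfrac{7}{5}pq^{2} + \tfrac{5}{3}pq + 9p + \tfrac{131}{15}, LT = pq^{2}.

S(f_1,f_2): lcm = pq^{2}. S = -\tfrac{25}{21}pq - \tfrac{45}{7}p + \tfrac{1}{6}q^{4} + \tfrac{5}{6}q^{2} - \tfrac{131}{21}.
  leading term pq: subtract (-\tfrac{25}{84}q)·f_1 from -\tfrac{25}{21}pq - \tfrac{45}{7}p + \tfrac{1}{6}q^{4} + \tfrac{5}{6}q^{2} - \tfrac{131}{21} → -\tfrac{45}{7}p + \tfrac{1}{6}q^{4} + \tfrac{25}{126}q^{3} + \tfrac{5}{6}q^{2} + \tfrac{125}{126}q - \tfrac{131}{21}
  leading term p: subtract (-\tfrac{45}{28})·f_1 from -\tfrac{45}{7}p + \tfrac{1}{6}q^{4} + \tfrac{25}{126}q^{3} + \tfrac{5}{6}q^{2} + \tfrac{125}{126}q - \tfrac{131}{21} → \tfrac{1}{6}q^{4} + \tfrac{25}{126}q^{3} + \tfrac{40}{21}q^{2} + \tfrac{125}{126}q - \tfrac{37}{42}
  leading term q^{4}: no divisor's leading term divides it; move \tfrac{1}{6}q^{4} to the remainder.
  leading term q^{3}: no divisor's leading term divides it; move \tfrac{25}{126}q^{3} to the remainder.
  leading term q^{2}: no divisor's leading term divides it; move \tfrac{40}{21}q^{2} to the remainder.
  leading term q: no divisor's leading term divides it; move \tfrac{125}{126}q to the remainder.
  leading term 1: no divisor's leading term divides it; move -\tfrac{37}{42} to the remainder.
  remainder \tfrac{1}{6}q^{4} + \tfrac{25}{126}q^{3} + \tfrac{40}{21}q^{2} + \tfrac{125}{126}q - \tfrac{37}{42} ≠ 0; add g_3 = \tfrac{1}{6}q^{4} + \tfrac{25}{126}q^{3} + \tfrac{40}{21}q^{2} + \tfrac{125}{126}q - \tfrac{37}{42} to the basis.

The other S-polynomials (S(f_1,g_3), S(f_2,g_3)) all reduce to 0 modulo the current basis, so we have a Gröbner basis.
Inter-reduce: drop elements whose leading term is divisible by another's, tail-reduce, and make monic.

G = {p + \tfrac{1}{6}q^{2} + \tfrac{5}{6}, q^{4} + \tfrac{25}{21}q^{3} + \tfrac{80}{7}q^{2} + \tfrac{125}{21}q - \tfrac{37}{7}}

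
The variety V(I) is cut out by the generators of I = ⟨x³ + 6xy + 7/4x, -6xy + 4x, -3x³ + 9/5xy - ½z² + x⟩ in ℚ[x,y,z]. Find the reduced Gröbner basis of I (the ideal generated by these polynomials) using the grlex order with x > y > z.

f_1 = x³ + 6xy + 7/4x, LT = x³.
f_2 = -6xy + 4x, LT = xy.
f_3 = -3x³ + 9/5xy - ½z² + x, LT = x³.

S(f_1,f_3): lcm = x³. S = 33/5xy - ⅙z² + 25/12x.
  reduce S modulo (f_1, f_2, f_3):
  remainder -⅙z² + 389/60x ≠ 0; add g_4 = -⅙z² + 389/60x to the basis.

The other S-polynomials (S(f_1,f_2), S(f_2,f_3), S(f_1,g_4), S(f_2,g_4), S(f_3,g_4)) all reduce to 0 modulo the current basis, so we have a Gröbner basis.
Inter-reduce: drop elements whose leading term is divisible by another's, tail-reduce, and make monic.

G = {x³ + 23/4x, xy - ⅔x, z² - 389/10x}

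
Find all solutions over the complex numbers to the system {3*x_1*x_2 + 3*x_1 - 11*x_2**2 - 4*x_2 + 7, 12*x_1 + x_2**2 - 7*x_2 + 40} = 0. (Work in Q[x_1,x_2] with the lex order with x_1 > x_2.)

{(-4, -1), (-421/6 - 11*sqrt(1321)/6, -37/2 - sqrt(1321)/2), (-421/6 + 11*sqrt(1321)/6, -37/2 + sqrt(1321)/2)}

Compute a lex Gröbner basis by Buchberger's algorithm.
f_1 = 3*x_1*x_2 + 3*x_1 - 11*x_2**2 - 4*x_2 + 7, LT = x_1*x_2.
f_2 = 12*x_1 + x_2**2 - 7*x_2 + 40, LT = x_1.

S(f_1,f_2): lcm = x_1*x_2. S = x_1 - 1/12*x_2**3 - 37/12*x_2**2 - 14/3*x_2 + 7/3.
  leading term x_1: subtract (1/12)·f_2 from x_1 - 1/12*x_2**3 - 37/12*x_2**2 - 14/3*x_2 + 7/3 → -1/12*x_2**3 - 19/6*x_2**2 - 49/12*x_2 - 1
  leading term x_2**3: no divisor's leading term divides it; move -1/12*x_2**3 to the remainder.
  leading term x_2**2: no divisor's leading term divides it; move -19/6*x_2**2 to the remainder.
  leading term x_2: no divisor's leading term divides it; move -49/12*x_2 to the remainder.
  leading term 1: no divisor's leading term divides it; move -1 to the remainder.
  remainder -1/12*x_2**3 - 19/6*x_2**2 - 49/12*x_2 - 1 ≠ 0; add h_3 = -1/12*x_2**3 - 19/6*x_2**2 - 49/12*x_2 - 1 to the basis.

The other S-polynomials (S(f_1,h_3), S(f_2,h_3)) all reduce to 0 modulo the current basis, so we have a Gröbner basis.
Inter-reduce: drop elements whose leading term is divisible by another's, tail-reduce, and make monic.
Reduced Gröbner basis: {x_1 + 1/12*x_2**2 - 7/12*x_2 + 10/3, x_2**3 + 38*x_2**2 + 49*x_2 + 12}.

Elimination: the polynomial x_2**3 + 38*x_2**2 + 49*x_2 + 12 lies in the elimination ideal for x_2, so x_2 ∈ {-1, -37/2 - sqrt(1321)/2, -37/2 + sqrt(1321)/2}. For each such x_2, the remaining basis elements (now univariate) give the rest of the solution.
  x_2 = -1: the earlier basis element becomes x_1 + 4 = 0, giving x_1 = -4 — point (-4, -1).
  x_2 = -37/2 - sqrt(1321)/2: the earlier basis element becomes x_1 + 11*sqrt(1321)/6 + 421/6 = 0, giving x_1 = -421/6 - 11*sqrt(1321)/6 — point (-421/6 - 11*sqrt(1321)/6, -37/2 - sqrt(1321)/2).
  x_2 = -37/2 + sqrt(1321)/2: the earlier basis element becomes x_1 - 11*sqrt(1321)/6 + 421/6 = 0, giving x_1 = -421/6 + 11*sqrt(1321)/6 — point (-421/6 + 11*sqrt(1321)/6, -37/2 + sqrt(1321)/2).
Each listed point satisfies every original equation (direct substitution).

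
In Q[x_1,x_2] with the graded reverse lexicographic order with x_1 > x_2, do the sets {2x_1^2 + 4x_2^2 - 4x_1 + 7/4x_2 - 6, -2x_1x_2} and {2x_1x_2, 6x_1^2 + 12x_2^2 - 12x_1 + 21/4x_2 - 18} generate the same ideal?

Since reduced Gröbner bases are canonical representatives of ideals under a given ordering, it suffices to compute and compare them.
Buchberger on the first generating set:
f_1 = 2x_1^2 + 4x_2^2 - 4x_1 + 7/4x_2 - 6, LT = x_1^2.
f_2 = -2x_1x_2, LT = x_1x_2.

S(f_1,f_2): lcm = x_1^2x_2. S = 2x_2^3 - 2x_1x_2 + 7/8x_2^2 - 3x_2.
  reduce S modulo (f_1, f_2):
  remainder 2x_2^3 + 7/8x_2^2 - 3x_2 ≠ 0; add g_3 = 2x_2^3 + 7/8x_2^2 - 3x_2 to the basis.

The other S-polynomials (S(f_1,g_3), S(f_2,g_3)) all reduce to 0 modulo the current basis, so we have a Gröbner basis.
Inter-reduce: drop elements whose leading term is divisible by another's, tail-reduce, and make monic.
Reduced Gröbner basis: {x_2^3 + 7/16x_2^2 - 3/2x_2, x_1^2 + 2x_2^2 - 2x_1 + 7/8x_2 - 3, x_1x_2}.

Buchberger on the second generating set:
h_1 = 2x_1x_2, LT = x_1x_2.
h_2 = 6x_1^2 + 12x_2^2 - 12x_1 + 21/4x_2 - 18, LT = x_1^2.

S(h_1,h_2): lcm = x_1^2x_2. S = -2x_2^3 + 2x_1x_2 - 7/8x_2^2 + 3x_2.
  reduce S modulo (h_1, h_2):
  remainder -2x_2^3 - 7/8x_2^2 + 3x_2 ≠ 0; add k_3 = -2x_2^3 - 7/8x_2^2 + 3x_2 to the basis.

The other S-polynomials (S(h_1,k_3), S(h_2,k_3)) all reduce to 0 modulo the current basis, so we have a Gröbner basis.
Inter-reduce: drop elements whose leading term is divisible by another's, tail-reduce, and make monic.
Reduced Gröbner basis: {x_2^3 + 7/16x_2^2 - 3/2x_2, x_1^2 + 2x_2^2 - 2x_1 + 7/8x_2 - 3, x_1x_2}.

These coincide, so the ideals are equal.

Yes, the ideals are equal.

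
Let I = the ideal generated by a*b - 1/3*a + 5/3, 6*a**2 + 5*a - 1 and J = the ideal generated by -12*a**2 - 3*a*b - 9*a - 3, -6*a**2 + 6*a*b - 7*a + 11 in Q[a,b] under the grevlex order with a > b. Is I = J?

Yes, the ideals are equal.

Equality of ideals is decidable: compute both reduced Gröbner bases (unique for the ordering) and check whether they agree.
Buchberger on the first generating set:
f_1 = a*b - 1/3*a + 5/3, LT = a*b.
f_2 = 6*a**2 + 5*a - 1, LT = a**2.

S(f_1,f_2): lcm = a**2*b. S = -1/3*a**2 - 5/6*a*b + 5/3*a + 1/6*b.
  leading term a**2: subtract (-1/18)·f_2 from -1/3*a**2 - 5/6*a*b + 5/3*a + 1/6*b → -5/6*a*b + 35/18*a + 1/6*b - 1/18
  leading term a*b: subtract (-5/6)·f_1 from -5/6*a*b + 35/18*a + 1/6*b - 1/18 → 5/3*a + 1/6*b + 4/3
  leading term a: no divisor's leading term divides it; move 5/3*a to the remainder.
  leading term b: no divisor's leading term divides it; move 1/6*b to the remainder.
  leading term 1: no divisor's leading term divides it; move 4/3 to the remainder.
  remainder 5/3*a + 1/6*b + 4/3 ≠ 0; add g_3 = 5/3*a + 1/6*b + 4/3 to the basis.

S(f_1,g_3): lcm = a*b. S = -1/10*b**2 - 1/3*a - 4/5*b + 5/3.
  leading term b**2: no divisor's leading term divides it; move -1/10*b**2 to the remainder.
  leading term a: subtract (-1/5)·g_3 from -1/3*a - 4/5*b + 5/3 → -23/30*b + 29/15
  leading term b: no divisor's leading term divides it; move -23/30*b to the remainder.
  leading term 1: no divisor's leading term divides it; move 29/15 to the remainder.
  remainder -1/10*b**2 - 23/30*b + 29/15 ≠ 0; add g_4 = -1/10*b**2 - 23/30*b + 29/15 to the basis.

The other S-polynomials (S(f_2,g_3), S(f_1,g_4), S(f_2,g_4), S(g_3,g_4)) all reduce to 0 modulo the current basis, so we have a Gröbner basis.
Inter-reduce: drop elements whose leading term is divisible by another's, tail-reduce, and make monic.
Reduced Gröbner basis: {b**2 + 23/3*b - 58/3, a + 1/10*b + 4/5}.

Buchberger on the second generating set:
h_1 = -12*a**2 - 3*a*b - 9*a - 3, LT = a**2.
h_2 = -6*a**2 + 6*a*b - 7*a + 11, LT = a**2.

S(h_1,h_2): lcm = a**2. S = 5/4*a*b - 5/12*a + 25/12.
  leading term a*b: no divisor's leading term divides it; move 5/4*a*b to the remainder.
  leading term a: no divisor's leading term divides it; move -5/12*a to the remainder.
  leading term 1: no divisor's leading term divides it; move 25/12 to the remainder.
  remainder 5/4*a*b - 5/12*a + 25/12 ≠ 0; add k_3 = 5/4*a*b - 5/12*a + 25/12 to the basis.

S(h_1,k_3): lcm = a**2*b. S = 1/4*a*b**2 + 1/3*a**2 + 3/4*a*b - 5/3*a + 1/4*b.
  leading term a*b**2: subtract (1/5*b)·k_3 from 1/4*a*b**2 + 1/3*a**2 + 3/4*a*b - 5/3*a + 1/4*b → 1/3*a**2 + 5/6*a*b - 5/3*a - 1/6*b
  leading term a**2: subtract (-1/36)·h_1 from 1/3*a**2 + 5/6*a*b - 5/3*a - 1/6*b → 3/4*a*b - 23/12*a - 1/6*b - 1/12
  leading term a*b: subtract (3/5)·k_3 from 3/4*a*b - 23/12*a - 1/6*b - 1/12 → -5/3*a - 1/6*b - 4/3
  leading term a: no divisor's leading term divides it; move -5/3*a to the remainder.
  leading term b: no divisor's leading term divides it; move -1/6*b to the remainder.
  leading term 1: no divisor's leading term divides it; move -4/3 to the remainder.
  remainder -5/3*a - 1/6*b - 4/3 ≠ 0; add k_4 = -5/3*a - 1/6*b - 4/3 to the basis.

S(k_3,k_4): lcm = a*b. S = -1/10*b**2 - 1/3*a - 4/5*b + 5/3.
  leading term b**2: no divisor's leading term divides it; move -1/10*b**2 to the remainder.
  leading term a: subtract (1/5)·k_4 from -1/3*a - 4/5*b + 5/3 → -23/30*b + 29/15
  leading term b: no divisor's leading term divides it; move -23/30*b to the remainder.
  leading term 1: no divisor's leading term divides it; move 29/15 to the remainder.
  remainder -1/10*b**2 - 23/30*b + 29/15 ≠ 0; add k_5 = -1/10*b**2 - 23/30*b + 29/15 to the basis.

The other S-polynomials (S(h_2,k_3), S(h_1,k_4), S(h_2,k_4), S(h_1,k_5), S(h_2,k_5), S(k_3,k_5), S(k_4,k_5)) all reduce to 0 modulo the current basis, so we have a Gröbner basis.
Inter-reduce: drop elements whose leading term is divisible by another's, tail-reduce, and make monic.
Reduced Gröbner basis: {b**2 + 23/3*b - 58/3, a + 1/10*b + 4/5}.

Same reduced basis, so the two generating sets span the same ideal.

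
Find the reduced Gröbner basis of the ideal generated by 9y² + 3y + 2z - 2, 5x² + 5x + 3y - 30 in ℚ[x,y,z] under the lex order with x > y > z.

f_1 = 9y² + 3y + 2z - 2, LT = y².
f_2 = 5x² + 5x + 3y - 30, LT = x².

The S-polynomials (S(f_1,f_2)) all reduce to 0 modulo the current basis, so we have a Gröbner basis.

G = {x² + x + ⅗y - 6, y² + ⅓y + 2/9z - 2/9}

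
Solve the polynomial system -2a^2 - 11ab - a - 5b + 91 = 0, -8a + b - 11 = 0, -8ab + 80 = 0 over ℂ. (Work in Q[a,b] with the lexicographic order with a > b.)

{(-2, -5)}

Compute a lex Gröbner basis by Buchberger's algorithm.
f_1 = -2a^2 - 11ab - a - 5b + 91, LT = a^2.
f_2 = -8a + b - 11, LT = a.
f_3 = -8ab + 80, LT = ab.

S(f_1,f_2): lcm = a^2. S = 45/8ab - 7/8a + 5/2b - 91/2.
  leading term ab: subtract (-45/64b)·f_2 from 45/8ab - 7/8a + 5/2b - 91/2 → -7/8a + 45/64b^2 - 335/64b - 91/2
  leading term a: subtract (7/64)·f_2 from -7/8a + 45/64b^2 - 335/64b - 91/2 → 45/64b^2 - 171/32b - 2835/64
  leading term b^2: no divisor's leading term divides it; move 45/64b^2 to the remainder.
  leading term b: no divisor's leading term divides it; move -171/32b to the remainder.
  leading term 1: no divisor's leading term divides it; move -2835/64 to the remainder.
  remainder 45/64b^2 - 171/32b - 2835/64 ≠ 0; add h_4 = 45/64b^2 - 171/32b - 2835/64 to the basis.

S(f_1,f_3): lcm = a^2b. S = 11/2ab^2 + 1/2ab + 10a + 5/2b^2 - 91/2b.
  leading term ab^2: subtract (-11/16b^2)·f_2 from 11/2ab^2 + 1/2ab + 10a + 5/2b^2 - 91/2b → 1/2ab + 10a + 11/16b^3 - 81/16b^2 - 91/2b
  leading term ab: subtract (-1/16b)·f_2 from 1/2ab + 10a + 11/16b^3 - 81/16b^2 - 91/2b → 10a + 11/16b^3 - 5b^2 - 739/16b
  leading term a: subtract (-5/4)·f_2 from 10a + 11/16b^3 - 5b^2 - 739/16b → 11/16b^3 - 5b^2 - 719/16b - 55/4
  leading term b^3: subtract (44/45b)·h_4 from 11/16b^3 - 5b^2 - 719/16b - 55/4 → 9/40b^2 - 13/8b - 55/4
  leading term b^2: subtract (8/25)·h_4 from 9/40b^2 - 13/8b - 55/4 → 17/200b + 17/40
  leading term b: no divisor's leading term divides it; move 17/200b to the remainder.
  leading term 1: no divisor's leading term divides it; move 17/40 to the remainder.
  remainder 17/200b + 17/40 ≠ 0; add h_5 = 17/200b + 17/40 to the basis.

The other S-polynomials (S(f_2,f_3), S(f_1,h_4), S(f_2,h_4), S(f_3,h_4), S(f_1,h_5), S(f_2,h_5), S(f_3,h_5), S(h_4,h_5)) all reduce to 0 modulo the current basis, so we have a Gröbner basis.
Inter-reduce: drop elements whose leading term is divisible by another's, tail-reduce, and make monic.
Reduced Gröbner basis: {a + 2, b + 5}.

A lex Gröbner basis eliminates variables successively. Here b + 5 depends only on b, with roots {-5}; lifting each root through the earlier basis elements recovers the full solutions.
  b = -5: the earlier basis element becomes a + 2 = 0, giving a = -2 — point (-2, -5).
Check: every point annihilates each of the original generators.
A lex Gröbner basis triangularizes the system, enabling back-substitution.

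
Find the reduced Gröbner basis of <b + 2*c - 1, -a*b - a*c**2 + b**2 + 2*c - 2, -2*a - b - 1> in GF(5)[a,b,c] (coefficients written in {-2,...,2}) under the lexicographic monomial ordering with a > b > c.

f_1 = b + 2*c - 1, LT = b.
f_2 = -a*b - a*c**2 + b**2 + 2*c - 2, LT = a*b.
f_3 = -2*a - b - 1, LT = a.

S(f_1,f_2): lcm = a*b. S = -a*c**2 + 2*a*c - a + b**2 + 2*c - 2.
  leading term a*c**2: subtract (-2*c**2)·f_3 from -a*c**2 + 2*a*c - a + b**2 + 2*c - 2 → 2*a*c - a + b**2 - 2*b*c**2 - 2*c**2 + 2*c - 2
  leading term a*c: subtract (-c)·f_3 from 2*a*c - a + b**2 - 2*b*c**2 - 2*c**2 + 2*c - 2 → -a + b**2 - 2*b*c**2 - b*c - 2*c**2 + c - 2
  leading term a: subtract (-2)·f_3 from -a + b**2 - 2*b*c**2 - b*c - 2*c**2 + c - 2 → b**2 - 2*b*c**2 - b*c - 2*b - 2*c**2 + c + 1
  leading term b**2: subtract (b)·f_1 from b**2 - 2*b*c**2 - b*c - 2*b - 2*c**2 + c + 1 → -2*b*c**2 + 2*b*c - b - 2*c**2 + c + 1
  leading term b*c**2: subtract (-2*c**2)·f_1 from -2*b*c**2 + 2*b*c - b - 2*c**2 + c + 1 → 2*b*c - b - c**3 + c**2 + c + 1
  leading term b*c: subtract (2*c)·f_1 from 2*b*c - b - c**3 + c**2 + c + 1 → -b - c**3 + 2*c**2 - 2*c + 1
  leading term b: subtract (-1)·f_1 from -b - c**3 + 2*c**2 - 2*c + 1 → -c**3 + 2*c**2
  leading term c**3: no divisor's leading term divides it; move -c**3 to the remainder.
  leading term c**2: no divisor's leading term divides it; move 2*c**2 to the remainder.
  remainder -c**3 + 2*c**2 ≠ 0; add g_4 = -c**3 + 2*c**2 to the basis.

The other S-polynomials (S(f_1,f_3), S(f_2,f_3), S(f_1,g_4), S(f_2,g_4), S(f_3,g_4)) all reduce to 0 modulo the current basis, so we have a Gröbner basis.
Inter-reduce: drop elements whose leading term is divisible by another's, tail-reduce, and make monic.

G = {a - c + 1, b + 2*c - 1, c**3 - 2*c**2}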